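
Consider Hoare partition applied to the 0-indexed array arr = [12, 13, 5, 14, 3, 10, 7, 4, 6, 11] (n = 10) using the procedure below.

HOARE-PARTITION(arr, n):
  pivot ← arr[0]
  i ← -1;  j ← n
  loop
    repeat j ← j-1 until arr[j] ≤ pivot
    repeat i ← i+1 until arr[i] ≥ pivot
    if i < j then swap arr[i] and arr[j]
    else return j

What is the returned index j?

6

pivot=12
j stops at 9 (11), i stops at 0 (12); swap ⇒ [11, 13, 5, 14, 3, 10, 7, 4, 6, 12]
j stops at 8 (6), i stops at 1 (13); swap ⇒ [11, 6, 5, 14, 3, 10, 7, 4, 13, 12]
j stops at 7 (4), i stops at 3 (14); swap ⇒ [11, 6, 5, 4, 3, 10, 7, 14, 13, 12]
j stops at 6, i stops at 7; i≥j ⇒ return 6. arr=[11, 6, 5, 4, 3, 10, 7, 14, 13, 12]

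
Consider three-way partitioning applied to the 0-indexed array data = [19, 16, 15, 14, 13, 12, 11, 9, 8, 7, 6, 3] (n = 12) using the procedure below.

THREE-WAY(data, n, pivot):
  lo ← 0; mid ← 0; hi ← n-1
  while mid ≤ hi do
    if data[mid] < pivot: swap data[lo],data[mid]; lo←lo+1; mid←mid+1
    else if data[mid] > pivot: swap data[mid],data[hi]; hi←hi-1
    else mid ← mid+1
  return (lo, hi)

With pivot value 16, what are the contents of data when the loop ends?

pivot = 16; lo=0, mid=0, hi=11
data[mid]=19>16: swap data[0],data[11]; hi=10 → [3, 16, 15, 14, 13, 12, 11, 9, 8, 7, 6, 19]
data[mid]=3<16: swap data[0],data[0]; lo=1,mid=1 → [3, 16, 15, 14, 13, 12, 11, 9, 8, 7, 6, 19]
data[mid]=16=16: mid=2
data[mid]=15<16: swap data[1],data[2]; lo=2,mid=3 → [3, 15, 16, 14, 13, 12, 11, 9, 8, 7, 6, 19]
data[mid]=14<16: swap data[2],data[3]; lo=3,mid=4 → [3, 15, 14, 16, 13, 12, 11, 9, 8, 7, 6, 19]
data[mid]=13<16: swap data[3],data[4]; lo=4,mid=5 → [3, 15, 14, 13, 16, 12, 11, 9, 8, 7, 6, 19]
data[mid]=12<16: swap data[4],data[5]; lo=5,mid=6 → [3, 15, 14, 13, 12, 16, 11, 9, 8, 7, 6, 19]
data[mid]=11<16: swap data[5],data[6]; lo=6,mid=7 → [3, 15, 14, 13, 12, 11, 16, 9, 8, 7, 6, 19]
data[mid]=9<16: swap data[6],data[7]; lo=7,mid=8 → [3, 15, 14, 13, 12, 11, 9, 16, 8, 7, 6, 19]
data[mid]=8<16: swap data[7],data[8]; lo=8,mid=9 → [3, 15, 14, 13, 12, 11, 9, 8, 16, 7, 6, 19]
data[mid]=7<16: swap data[8],data[9]; lo=9,mid=10 → [3, 15, 14, 13, 12, 11, 9, 8, 7, 16, 6, 19]
data[mid]=6<16: swap data[9],data[10]; lo=10,mid=11 → [3, 15, 14, 13, 12, 11, 9, 8, 7, 6, 16, 19]
end: lo=10, hi=10; data = [3, 15, 14, 13, 12, 11, 9, 8, 7, 6, 16, 19]

[3, 15, 14, 13, 12, 11, 9, 8, 7, 6, 16, 19]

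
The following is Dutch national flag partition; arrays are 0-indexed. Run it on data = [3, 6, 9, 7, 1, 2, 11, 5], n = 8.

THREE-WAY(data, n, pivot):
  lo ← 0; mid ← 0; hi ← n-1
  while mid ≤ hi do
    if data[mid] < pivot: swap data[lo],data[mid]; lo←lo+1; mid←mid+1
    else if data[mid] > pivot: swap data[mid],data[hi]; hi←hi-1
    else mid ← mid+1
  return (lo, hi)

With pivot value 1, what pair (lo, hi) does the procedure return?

lo=0 mid=0 hi=7
3>1: swap(0,7), hi=6 ⇒ [5, 6, 9, 7, 1, 2, 11, 3]
5>1: swap(0,6), hi=5 ⇒ [11, 6, 9, 7, 1, 2, 5, 3]
11>1: swap(0,5), hi=4 ⇒ [2, 6, 9, 7, 1, 11, 5, 3]
2>1: swap(0,4), hi=3 ⇒ [1, 6, 9, 7, 2, 11, 5, 3]
1=1: mid=1
6>1: swap(1,3), hi=2 ⇒ [1, 7, 9, 6, 2, 11, 5, 3]
7>1: swap(1,2), hi=1 ⇒ [1, 9, 7, 6, 2, 11, 5, 3]
9>1: swap(1,1), hi=0 ⇒ [1, 9, 7, 6, 2, 11, 5, 3]
done. lo=0 hi=0; data=[1, 9, 7, 6, 2, 11, 5, 3]

(0, 0)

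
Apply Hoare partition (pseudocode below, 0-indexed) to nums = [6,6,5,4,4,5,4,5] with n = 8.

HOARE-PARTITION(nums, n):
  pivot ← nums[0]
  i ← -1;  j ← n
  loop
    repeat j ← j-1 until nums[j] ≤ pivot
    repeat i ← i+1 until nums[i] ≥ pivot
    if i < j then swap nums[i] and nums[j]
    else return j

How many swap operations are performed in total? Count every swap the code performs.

pivot = nums[0] = 6; i = -1, j = 8
j→7 (nums[7]=5≤6), i→0 (nums[0]=6≥6); i<j, swap → [5,6,5,4,4,5,4,6]
j→6 (nums[6]=4≤6), i→1 (nums[1]=6≥6); i<j, swap → [5,4,5,4,4,5,6,6]
j→5, i→6; i≥j, return j=5. nums = [5,4,5,4,4,5,6,6]

2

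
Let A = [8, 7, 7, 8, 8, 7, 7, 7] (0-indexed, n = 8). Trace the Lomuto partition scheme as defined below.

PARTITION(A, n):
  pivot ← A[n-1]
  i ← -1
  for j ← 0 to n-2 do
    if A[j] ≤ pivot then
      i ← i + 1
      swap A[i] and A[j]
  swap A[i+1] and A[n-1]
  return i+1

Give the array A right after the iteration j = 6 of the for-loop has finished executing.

pivot=7, i=-1
j=0: 8>7, skip
j=1: 7≤7, i=0, swap(0,1) ⇒ [7, 8, 7, 8, 8, 7, 7, 7]
j=2: 7≤7, i=1, swap(1,2) ⇒ [7, 7, 8, 8, 8, 7, 7, 7]
j=3: 8>7, skip
j=4: 8>7, skip
j=5: 7≤7, i=2, swap(2,5) ⇒ [7, 7, 7, 8, 8, 8, 7, 7]
j=6: 7≤7, i=3, swap(3,6) ⇒ [7, 7, 7, 7, 8, 8, 8, 7]
(after j=6) A = [7, 7, 7, 7, 8, 8, 8, 7]

[7, 7, 7, 7, 8, 8, 8, 7]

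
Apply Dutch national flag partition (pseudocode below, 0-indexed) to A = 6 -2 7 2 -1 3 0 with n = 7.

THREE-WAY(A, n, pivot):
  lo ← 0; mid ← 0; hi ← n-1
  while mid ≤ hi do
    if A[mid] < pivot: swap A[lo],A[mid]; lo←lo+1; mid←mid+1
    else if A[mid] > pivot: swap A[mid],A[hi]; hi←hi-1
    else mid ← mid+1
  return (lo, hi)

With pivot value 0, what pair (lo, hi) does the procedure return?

lo=0 mid=0 hi=6
6>0: swap(0,6), hi=5 ⇒ 0 -2 7 2 -1 3 6
0=0: mid=1
-2<0: swap(0,1), lo=1 mid=2 ⇒ -2 0 7 2 -1 3 6
7>0: swap(2,5), hi=4 ⇒ -2 0 3 2 -1 7 6
3>0: swap(2,4), hi=3 ⇒ -2 0 -1 2 3 7 6
-1<0: swap(1,2), lo=2 mid=3 ⇒ -2 -1 0 2 3 7 6
2>0: swap(3,3), hi=2 ⇒ -2 -1 0 2 3 7 6
done. lo=2 hi=2; A=-2 -1 0 2 3 7 6

(2, 2)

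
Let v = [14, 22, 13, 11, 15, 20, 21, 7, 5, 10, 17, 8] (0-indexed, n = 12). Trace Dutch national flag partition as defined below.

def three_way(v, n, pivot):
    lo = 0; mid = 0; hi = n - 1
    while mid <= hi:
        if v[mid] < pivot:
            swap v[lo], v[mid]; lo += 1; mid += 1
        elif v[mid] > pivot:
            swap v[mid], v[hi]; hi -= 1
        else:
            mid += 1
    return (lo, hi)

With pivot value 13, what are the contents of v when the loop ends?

[8, 10, 11, 5, 7, 13, 21, 20, 15, 17, 22, 14]

lo=0 mid=0 hi=11
14>13: swap(0,11), hi=10 ⇒ [8, 22, 13, 11, 15, 20, 21, 7, 5, 10, 17, 14]
8<13: swap(0,0), lo=1 mid=1 ⇒ [8, 22, 13, 11, 15, 20, 21, 7, 5, 10, 17, 14]
22>13: swap(1,10), hi=9 ⇒ [8, 17, 13, 11, 15, 20, 21, 7, 5, 10, 22, 14]
17>13: swap(1,9), hi=8 ⇒ [8, 10, 13, 11, 15, 20, 21, 7, 5, 17, 22, 14]
10<13: swap(1,1), lo=2 mid=2 ⇒ [8, 10, 13, 11, 15, 20, 21, 7, 5, 17, 22, 14]
13=13: mid=3
11<13: swap(2,3), lo=3 mid=4 ⇒ [8, 10, 11, 13, 15, 20, 21, 7, 5, 17, 22, 14]
15>13: swap(4,8), hi=7 ⇒ [8, 10, 11, 13, 5, 20, 21, 7, 15, 17, 22, 14]
5<13: swap(3,4), lo=4 mid=5 ⇒ [8, 10, 11, 5, 13, 20, 21, 7, 15, 17, 22, 14]
20>13: swap(5,7), hi=6 ⇒ [8, 10, 11, 5, 13, 7, 21, 20, 15, 17, 22, 14]
7<13: swap(4,5), lo=5 mid=6 ⇒ [8, 10, 11, 5, 7, 13, 21, 20, 15, 17, 22, 14]
21>13: swap(6,6), hi=5 ⇒ [8, 10, 11, 5, 7, 13, 21, 20, 15, 17, 22, 14]
done. lo=5 hi=5; v=[8, 10, 11, 5, 7, 13, 21, 20, 15, 17, 22, 14]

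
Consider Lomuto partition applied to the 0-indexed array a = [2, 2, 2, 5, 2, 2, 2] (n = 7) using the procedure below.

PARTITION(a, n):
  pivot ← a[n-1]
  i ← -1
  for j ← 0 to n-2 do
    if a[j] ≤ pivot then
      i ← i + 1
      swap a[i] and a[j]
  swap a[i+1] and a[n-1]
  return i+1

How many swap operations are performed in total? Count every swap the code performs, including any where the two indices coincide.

6

pivot=2, i=-1
j=0: 2≤2, i=0, swap(0,0) ⇒ [2, 2, 2, 5, 2, 2, 2]
j=1: 2≤2, i=1, swap(1,1) ⇒ [2, 2, 2, 5, 2, 2, 2]
j=2: 2≤2, i=2, swap(2,2) ⇒ [2, 2, 2, 5, 2, 2, 2]
j=3: 5>2, skip
j=4: 2≤2, i=3, swap(3,4) ⇒ [2, 2, 2, 2, 5, 2, 2]
j=5: 2≤2, i=4, swap(4,5) ⇒ [2, 2, 2, 2, 2, 5, 2]
swap(5,6) ⇒ [2, 2, 2, 2, 2, 2, 5]; return 5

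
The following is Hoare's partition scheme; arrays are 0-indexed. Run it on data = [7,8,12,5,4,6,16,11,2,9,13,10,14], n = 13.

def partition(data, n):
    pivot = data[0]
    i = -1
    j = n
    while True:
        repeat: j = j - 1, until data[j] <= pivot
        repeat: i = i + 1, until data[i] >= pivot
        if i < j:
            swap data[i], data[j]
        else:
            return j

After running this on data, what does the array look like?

[2,6,4,5,12,8,16,11,7,9,13,10,14]

pivot = data[0] = 7; i = -1, j = 13
j→8 (data[8]=2≤7), i→0 (data[0]=7≥7); i<j, swap → [2,8,12,5,4,6,16,11,7,9,13,10,14]
j→5 (data[5]=6≤7), i→1 (data[1]=8≥7); i<j, swap → [2,6,12,5,4,8,16,11,7,9,13,10,14]
j→4 (data[4]=4≤7), i→2 (data[2]=12≥7); i<j, swap → [2,6,4,5,12,8,16,11,7,9,13,10,14]
j→3, i→4; i≥j, return j=3. data = [2,6,4,5,12,8,16,11,7,9,13,10,14]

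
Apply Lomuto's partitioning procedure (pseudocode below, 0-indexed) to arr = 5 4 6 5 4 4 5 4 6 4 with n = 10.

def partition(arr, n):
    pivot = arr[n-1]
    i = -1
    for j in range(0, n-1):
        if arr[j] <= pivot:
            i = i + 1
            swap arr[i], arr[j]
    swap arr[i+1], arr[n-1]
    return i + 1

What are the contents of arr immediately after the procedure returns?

4 4 4 4 4 6 5 5 6 5

pivot=4, i=-1
j=0: 5>4, skip
j=1: 4≤4, i=0, swap(0,1) ⇒ 4 5 6 5 4 4 5 4 6 4
j=2: 6>4, skip
j=3: 5>4, skip
j=4: 4≤4, i=1, swap(1,4) ⇒ 4 4 6 5 5 4 5 4 6 4
j=5: 4≤4, i=2, swap(2,5) ⇒ 4 4 4 5 5 6 5 4 6 4
j=6: 5>4, skip
j=7: 4≤4, i=3, swap(3,7) ⇒ 4 4 4 4 5 6 5 5 6 4
j=8: 6>4, skip
swap(4,9) ⇒ 4 4 4 4 4 6 5 5 6 5; return 4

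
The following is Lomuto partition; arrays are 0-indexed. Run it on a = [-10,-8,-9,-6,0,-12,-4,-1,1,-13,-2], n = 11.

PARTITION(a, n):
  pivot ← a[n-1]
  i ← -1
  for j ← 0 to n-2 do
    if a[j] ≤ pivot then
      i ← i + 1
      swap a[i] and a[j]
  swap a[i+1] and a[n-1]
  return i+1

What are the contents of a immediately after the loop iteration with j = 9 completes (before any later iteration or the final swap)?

[-10,-8,-9,-6,-12,-4,-13,-1,1,0,-2]

pivot = a[10] = -2; i = -1
j=0: a[0]=-10 ≤ -2 → i=0, swap a[0],a[0] (no change) → [-10,-8,-9,-6,0,-12,-4,-1,1,-13,-2]
j=1: a[1]=-8 ≤ -2 → i=1, swap a[1],a[1] (no change) → [-10,-8,-9,-6,0,-12,-4,-1,1,-13,-2]
j=2: a[2]=-9 ≤ -2 → i=2, swap a[2],a[2] (no change) → [-10,-8,-9,-6,0,-12,-4,-1,1,-13,-2]
j=3: a[3]=-6 ≤ -2 → i=3, swap a[3],a[3] (no change) → [-10,-8,-9,-6,0,-12,-4,-1,1,-13,-2]
j=4: a[4]=0 > -2 → no swap
j=5: a[5]=-12 ≤ -2 → i=4, swap a[4],a[5] → [-10,-8,-9,-6,-12,0,-4,-1,1,-13,-2]
j=6: a[6]=-4 ≤ -2 → i=5, swap a[5],a[6] → [-10,-8,-9,-6,-12,-4,0,-1,1,-13,-2]
j=7: a[7]=-1 > -2 → no swap
j=8: a[8]=1 > -2 → no swap
j=9: a[9]=-13 ≤ -2 → i=6, swap a[6],a[9] → [-10,-8,-9,-6,-12,-4,-13,-1,1,0,-2]
(after j=9) a = [-10,-8,-9,-6,-12,-4,-13,-1,1,0,-2]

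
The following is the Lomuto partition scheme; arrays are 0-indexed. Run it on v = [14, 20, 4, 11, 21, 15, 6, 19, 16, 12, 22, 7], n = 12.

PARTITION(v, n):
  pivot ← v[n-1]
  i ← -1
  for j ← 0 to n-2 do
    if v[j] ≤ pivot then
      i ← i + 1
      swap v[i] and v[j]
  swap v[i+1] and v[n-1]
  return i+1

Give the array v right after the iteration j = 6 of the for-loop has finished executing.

pivot=7, i=-1
j=0: 14>7, skip
j=1: 20>7, skip
j=2: 4≤7, i=0, swap(0,2) ⇒ [4, 20, 14, 11, 21, 15, 6, 19, 16, 12, 22, 7]
j=3: 11>7, skip
j=4: 21>7, skip
j=5: 15>7, skip
j=6: 6≤7, i=1, swap(1,6) ⇒ [4, 6, 14, 11, 21, 15, 20, 19, 16, 12, 22, 7]
(after j=6) v = [4, 6, 14, 11, 21, 15, 20, 19, 16, 12, 22, 7]

[4, 6, 14, 11, 21, 15, 20, 19, 16, 12, 22, 7]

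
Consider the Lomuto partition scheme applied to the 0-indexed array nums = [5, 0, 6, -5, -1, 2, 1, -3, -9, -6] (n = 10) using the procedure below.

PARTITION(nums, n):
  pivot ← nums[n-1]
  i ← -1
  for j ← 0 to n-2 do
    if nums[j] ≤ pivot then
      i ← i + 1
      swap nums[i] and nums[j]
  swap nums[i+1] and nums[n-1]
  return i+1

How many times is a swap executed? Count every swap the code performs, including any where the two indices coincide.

2

pivot = nums[9] = -6; i = -1
j=0: nums[0]=5 > -6 → no swap
j=1: nums[1]=0 > -6 → no swap
j=2: nums[2]=6 > -6 → no swap
j=3: nums[3]=-5 > -6 → no swap
j=4: nums[4]=-1 > -6 → no swap
j=5: nums[5]=2 > -6 → no swap
j=6: nums[6]=1 > -6 → no swap
j=7: nums[7]=-3 > -6 → no swap
j=8: nums[8]=-9 ≤ -6 → i=0, swap nums[0],nums[8] → [-9, 0, 6, -5, -1, 2, 1, -3, 5, -6]
final swap nums[1],nums[9] → [-9, -6, 6, -5, -1, 2, 1, -3, 5, 0]; return 1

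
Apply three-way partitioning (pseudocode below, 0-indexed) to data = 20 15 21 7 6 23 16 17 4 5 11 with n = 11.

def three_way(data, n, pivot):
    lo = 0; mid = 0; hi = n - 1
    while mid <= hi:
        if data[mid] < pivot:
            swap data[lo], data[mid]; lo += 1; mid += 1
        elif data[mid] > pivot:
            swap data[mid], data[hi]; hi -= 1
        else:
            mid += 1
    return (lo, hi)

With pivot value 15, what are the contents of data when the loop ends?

11 5 7 6 4 15 17 16 23 21 20

lo=0 mid=0 hi=10
20>15: swap(0,10), hi=9 ⇒ 11 15 21 7 6 23 16 17 4 5 20
11<15: swap(0,0), lo=1 mid=1 ⇒ 11 15 21 7 6 23 16 17 4 5 20
15=15: mid=2
21>15: swap(2,9), hi=8 ⇒ 11 15 5 7 6 23 16 17 4 21 20
5<15: swap(1,2), lo=2 mid=3 ⇒ 11 5 15 7 6 23 16 17 4 21 20
7<15: swap(2,3), lo=3 mid=4 ⇒ 11 5 7 15 6 23 16 17 4 21 20
6<15: swap(3,4), lo=4 mid=5 ⇒ 11 5 7 6 15 23 16 17 4 21 20
23>15: swap(5,8), hi=7 ⇒ 11 5 7 6 15 4 16 17 23 21 20
4<15: swap(4,5), lo=5 mid=6 ⇒ 11 5 7 6 4 15 16 17 23 21 20
16>15: swap(6,7), hi=6 ⇒ 11 5 7 6 4 15 17 16 23 21 20
17>15: swap(6,6), hi=5 ⇒ 11 5 7 6 4 15 17 16 23 21 20
done. lo=5 hi=5; data=11 5 7 6 4 15 17 16 23 21 20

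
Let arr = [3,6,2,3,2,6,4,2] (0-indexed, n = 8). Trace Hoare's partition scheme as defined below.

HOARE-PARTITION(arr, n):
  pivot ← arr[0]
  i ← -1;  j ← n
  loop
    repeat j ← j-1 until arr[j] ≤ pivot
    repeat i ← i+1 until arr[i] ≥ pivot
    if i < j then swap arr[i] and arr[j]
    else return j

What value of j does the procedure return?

3

pivot=3
j stops at 7 (2), i stops at 0 (3); swap ⇒ [2,6,2,3,2,6,4,3]
j stops at 4 (2), i stops at 1 (6); swap ⇒ [2,2,2,3,6,6,4,3]
j stops at 3, i stops at 3; i≥j ⇒ return 3. arr=[2,2,2,3,6,6,4,3]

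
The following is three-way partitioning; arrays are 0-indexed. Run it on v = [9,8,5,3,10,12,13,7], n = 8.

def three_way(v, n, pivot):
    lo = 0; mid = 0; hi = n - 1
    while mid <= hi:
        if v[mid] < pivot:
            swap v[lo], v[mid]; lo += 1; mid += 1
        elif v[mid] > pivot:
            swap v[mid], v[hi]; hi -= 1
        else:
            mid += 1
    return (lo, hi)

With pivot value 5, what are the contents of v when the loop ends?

lo=0 mid=0 hi=7
9>5: swap(0,7), hi=6 ⇒ [7,8,5,3,10,12,13,9]
7>5: swap(0,6), hi=5 ⇒ [13,8,5,3,10,12,7,9]
13>5: swap(0,5), hi=4 ⇒ [12,8,5,3,10,13,7,9]
12>5: swap(0,4), hi=3 ⇒ [10,8,5,3,12,13,7,9]
10>5: swap(0,3), hi=2 ⇒ [3,8,5,10,12,13,7,9]
3<5: swap(0,0), lo=1 mid=1 ⇒ [3,8,5,10,12,13,7,9]
8>5: swap(1,2), hi=1 ⇒ [3,5,8,10,12,13,7,9]
5=5: mid=2
done. lo=1 hi=1; v=[3,5,8,10,12,13,7,9]

[3,5,8,10,12,13,7,9]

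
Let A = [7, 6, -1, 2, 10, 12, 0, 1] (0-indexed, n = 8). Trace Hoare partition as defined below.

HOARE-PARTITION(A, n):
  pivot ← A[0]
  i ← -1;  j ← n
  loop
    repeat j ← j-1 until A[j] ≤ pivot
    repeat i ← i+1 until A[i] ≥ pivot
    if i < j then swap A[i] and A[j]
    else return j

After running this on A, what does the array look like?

[1, 6, -1, 2, 0, 12, 10, 7]

pivot=7
j stops at 7 (1), i stops at 0 (7); swap ⇒ [1, 6, -1, 2, 10, 12, 0, 7]
j stops at 6 (0), i stops at 4 (10); swap ⇒ [1, 6, -1, 2, 0, 12, 10, 7]
j stops at 4, i stops at 5; i≥j ⇒ return 4. A=[1, 6, -1, 2, 0, 12, 10, 7]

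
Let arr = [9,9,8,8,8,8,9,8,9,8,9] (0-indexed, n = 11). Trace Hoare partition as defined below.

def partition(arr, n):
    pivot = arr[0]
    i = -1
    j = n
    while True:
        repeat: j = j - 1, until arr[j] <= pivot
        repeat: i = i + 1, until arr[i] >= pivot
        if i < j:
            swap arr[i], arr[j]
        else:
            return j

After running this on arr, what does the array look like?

pivot=9
j stops at 10 (9), i stops at 0 (9); swap ⇒ [9,9,8,8,8,8,9,8,9,8,9]
j stops at 9 (8), i stops at 1 (9); swap ⇒ [9,8,8,8,8,8,9,8,9,9,9]
j stops at 8 (9), i stops at 6 (9); swap ⇒ [9,8,8,8,8,8,9,8,9,9,9]
j stops at 7, i stops at 8; i≥j ⇒ return 7. arr=[9,8,8,8,8,8,9,8,9,9,9]

[9,8,8,8,8,8,9,8,9,9,9]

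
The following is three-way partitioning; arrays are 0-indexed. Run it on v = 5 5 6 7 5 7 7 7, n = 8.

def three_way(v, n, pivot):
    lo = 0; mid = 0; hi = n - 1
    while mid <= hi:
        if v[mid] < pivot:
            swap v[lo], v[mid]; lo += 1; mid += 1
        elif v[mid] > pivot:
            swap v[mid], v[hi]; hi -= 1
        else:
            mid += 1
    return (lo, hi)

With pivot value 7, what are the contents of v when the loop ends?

pivot = 7; lo=0, mid=0, hi=7
v[mid]=5<7: swap v[0],v[0]; lo=1,mid=1 → 5 5 6 7 5 7 7 7
v[mid]=5<7: swap v[1],v[1]; lo=2,mid=2 → 5 5 6 7 5 7 7 7
v[mid]=6<7: swap v[2],v[2]; lo=3,mid=3 → 5 5 6 7 5 7 7 7
v[mid]=7=7: mid=4
v[mid]=5<7: swap v[3],v[4]; lo=4,mid=5 → 5 5 6 5 7 7 7 7
v[mid]=7=7: mid=6
v[mid]=7=7: mid=7
v[mid]=7=7: mid=8
end: lo=4, hi=7; v = 5 5 6 5 7 7 7 7

5 5 6 5 7 7 7 7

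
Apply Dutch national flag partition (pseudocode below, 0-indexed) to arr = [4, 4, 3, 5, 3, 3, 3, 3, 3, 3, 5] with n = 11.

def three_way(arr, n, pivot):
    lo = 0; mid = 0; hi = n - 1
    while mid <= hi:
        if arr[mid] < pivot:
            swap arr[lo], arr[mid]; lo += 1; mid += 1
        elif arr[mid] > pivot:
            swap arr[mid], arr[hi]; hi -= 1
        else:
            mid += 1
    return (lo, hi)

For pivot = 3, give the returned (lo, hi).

lo=0 mid=0 hi=10
4>3: swap(0,10), hi=9 ⇒ [5, 4, 3, 5, 3, 3, 3, 3, 3, 3, 4]
5>3: swap(0,9), hi=8 ⇒ [3, 4, 3, 5, 3, 3, 3, 3, 3, 5, 4]
3=3: mid=1
4>3: swap(1,8), hi=7 ⇒ [3, 3, 3, 5, 3, 3, 3, 3, 4, 5, 4]
3=3: mid=2
3=3: mid=3
5>3: swap(3,7), hi=6 ⇒ [3, 3, 3, 3, 3, 3, 3, 5, 4, 5, 4]
3=3: mid=4
3=3: mid=5
3=3: mid=6
3=3: mid=7
done. lo=0 hi=6; arr=[3, 3, 3, 3, 3, 3, 3, 5, 4, 5, 4]

(0, 6)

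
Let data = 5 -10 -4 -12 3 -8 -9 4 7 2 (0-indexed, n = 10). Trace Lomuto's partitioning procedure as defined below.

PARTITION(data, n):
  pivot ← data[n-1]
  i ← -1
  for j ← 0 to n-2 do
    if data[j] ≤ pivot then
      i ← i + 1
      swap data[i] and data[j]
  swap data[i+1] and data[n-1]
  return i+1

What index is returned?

pivot = data[9] = 2; i = -1
j=0: data[0]=5 > 2 → no swap
j=1: data[1]=-10 ≤ 2 → i=0, swap data[0],data[1] → -10 5 -4 -12 3 -8 -9 4 7 2
j=2: data[2]=-4 ≤ 2 → i=1, swap data[1],data[2] → -10 -4 5 -12 3 -8 -9 4 7 2
j=3: data[3]=-12 ≤ 2 → i=2, swap data[2],data[3] → -10 -4 -12 5 3 -8 -9 4 7 2
j=4: data[4]=3 > 2 → no swap
j=5: data[5]=-8 ≤ 2 → i=3, swap data[3],data[5] → -10 -4 -12 -8 3 5 -9 4 7 2
j=6: data[6]=-9 ≤ 2 → i=4, swap data[4],data[6] → -10 -4 -12 -8 -9 5 3 4 7 2
j=7: data[7]=4 > 2 → no swap
j=8: data[8]=7 > 2 → no swap
final swap data[5],data[9] → -10 -4 -12 -8 -9 2 3 4 7 5; return 5

5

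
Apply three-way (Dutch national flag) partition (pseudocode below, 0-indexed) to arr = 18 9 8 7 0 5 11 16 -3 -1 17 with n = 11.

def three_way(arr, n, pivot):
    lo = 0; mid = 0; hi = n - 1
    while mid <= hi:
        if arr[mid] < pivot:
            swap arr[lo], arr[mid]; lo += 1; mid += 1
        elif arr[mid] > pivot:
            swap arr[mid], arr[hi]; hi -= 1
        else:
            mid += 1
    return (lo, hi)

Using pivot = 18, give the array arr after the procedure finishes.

9 8 7 0 5 11 16 -3 -1 17 18

pivot = 18; lo=0, mid=0, hi=10
arr[mid]=18=18: mid=1
arr[mid]=9<18: swap arr[0],arr[1]; lo=1,mid=2 → 9 18 8 7 0 5 11 16 -3 -1 17
arr[mid]=8<18: swap arr[1],arr[2]; lo=2,mid=3 → 9 8 18 7 0 5 11 16 -3 -1 17
arr[mid]=7<18: swap arr[2],arr[3]; lo=3,mid=4 → 9 8 7 18 0 5 11 16 -3 -1 17
arr[mid]=0<18: swap arr[3],arr[4]; lo=4,mid=5 → 9 8 7 0 18 5 11 16 -3 -1 17
arr[mid]=5<18: swap arr[4],arr[5]; lo=5,mid=6 → 9 8 7 0 5 18 11 16 -3 -1 17
arr[mid]=11<18: swap arr[5],arr[6]; lo=6,mid=7 → 9 8 7 0 5 11 18 16 -3 -1 17
arr[mid]=16<18: swap arr[6],arr[7]; lo=7,mid=8 → 9 8 7 0 5 11 16 18 -3 -1 17
arr[mid]=-3<18: swap arr[7],arr[8]; lo=8,mid=9 → 9 8 7 0 5 11 16 -3 18 -1 17
arr[mid]=-1<18: swap arr[8],arr[9]; lo=9,mid=10 → 9 8 7 0 5 11 16 -3 -1 18 17
arr[mid]=17<18: swap arr[9],arr[10]; lo=10,mid=11 → 9 8 7 0 5 11 16 -3 -1 17 18
end: lo=10, hi=10; arr = 9 8 7 0 5 11 16 -3 -1 17 18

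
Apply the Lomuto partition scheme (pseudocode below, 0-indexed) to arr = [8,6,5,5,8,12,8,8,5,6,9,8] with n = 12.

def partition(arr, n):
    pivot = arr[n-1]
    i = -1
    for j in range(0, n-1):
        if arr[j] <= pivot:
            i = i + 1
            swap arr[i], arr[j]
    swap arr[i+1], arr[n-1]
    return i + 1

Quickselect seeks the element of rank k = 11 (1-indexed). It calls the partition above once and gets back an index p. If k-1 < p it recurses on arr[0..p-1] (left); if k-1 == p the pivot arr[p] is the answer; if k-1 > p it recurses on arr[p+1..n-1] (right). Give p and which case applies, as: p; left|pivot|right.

9; right

pivot=8, i=-1
j=0: 8≤8, i=0, swap(0,0) ⇒ [8,6,5,5,8,12,8,8,5,6,9,8]
j=1: 6≤8, i=1, swap(1,1) ⇒ [8,6,5,5,8,12,8,8,5,6,9,8]
j=2: 5≤8, i=2, swap(2,2) ⇒ [8,6,5,5,8,12,8,8,5,6,9,8]
j=3: 5≤8, i=3, swap(3,3) ⇒ [8,6,5,5,8,12,8,8,5,6,9,8]
j=4: 8≤8, i=4, swap(4,4) ⇒ [8,6,5,5,8,12,8,8,5,6,9,8]
j=5: 12>8, skip
j=6: 8≤8, i=5, swap(5,6) ⇒ [8,6,5,5,8,8,12,8,5,6,9,8]
j=7: 8≤8, i=6, swap(6,7) ⇒ [8,6,5,5,8,8,8,12,5,6,9,8]
j=8: 5≤8, i=7, swap(7,8) ⇒ [8,6,5,5,8,8,8,5,12,6,9,8]
j=9: 6≤8, i=8, swap(8,9) ⇒ [8,6,5,5,8,8,8,5,6,12,9,8]
j=10: 9>8, skip
swap(9,11) ⇒ [8,6,5,5,8,8,8,5,6,8,9,12]; return 9
p = 9; k-1 = 10 > 9 ⇒ right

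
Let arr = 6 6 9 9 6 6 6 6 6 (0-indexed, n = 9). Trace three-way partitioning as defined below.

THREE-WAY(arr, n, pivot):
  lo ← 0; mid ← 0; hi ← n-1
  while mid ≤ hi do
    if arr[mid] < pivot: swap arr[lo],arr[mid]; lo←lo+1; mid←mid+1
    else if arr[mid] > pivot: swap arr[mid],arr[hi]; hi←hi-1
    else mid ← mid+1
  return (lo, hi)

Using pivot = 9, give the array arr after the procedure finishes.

6 6 6 6 6 6 6 9 9

pivot = 9; lo=0, mid=0, hi=8
arr[mid]=6<9: swap arr[0],arr[0]; lo=1,mid=1 → 6 6 9 9 6 6 6 6 6
arr[mid]=6<9: swap arr[1],arr[1]; lo=2,mid=2 → 6 6 9 9 6 6 6 6 6
arr[mid]=9=9: mid=3
arr[mid]=9=9: mid=4
arr[mid]=6<9: swap arr[2],arr[4]; lo=3,mid=5 → 6 6 6 9 9 6 6 6 6
arr[mid]=6<9: swap arr[3],arr[5]; lo=4,mid=6 → 6 6 6 6 9 9 6 6 6
arr[mid]=6<9: swap arr[4],arr[6]; lo=5,mid=7 → 6 6 6 6 6 9 9 6 6
arr[mid]=6<9: swap arr[5],arr[7]; lo=6,mid=8 → 6 6 6 6 6 6 9 9 6
arr[mid]=6<9: swap arr[6],arr[8]; lo=7,mid=9 → 6 6 6 6 6 6 6 9 9
end: lo=7, hi=8; arr = 6 6 6 6 6 6 6 9 9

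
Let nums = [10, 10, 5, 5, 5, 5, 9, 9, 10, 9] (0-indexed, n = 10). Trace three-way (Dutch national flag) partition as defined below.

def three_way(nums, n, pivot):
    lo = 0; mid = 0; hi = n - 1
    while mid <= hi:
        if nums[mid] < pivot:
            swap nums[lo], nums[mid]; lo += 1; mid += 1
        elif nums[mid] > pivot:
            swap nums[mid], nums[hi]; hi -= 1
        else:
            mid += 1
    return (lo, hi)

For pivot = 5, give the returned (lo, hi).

pivot = 5; lo=0, mid=0, hi=9
nums[mid]=10>5: swap nums[0],nums[9]; hi=8 → [9, 10, 5, 5, 5, 5, 9, 9, 10, 10]
nums[mid]=9>5: swap nums[0],nums[8]; hi=7 → [10, 10, 5, 5, 5, 5, 9, 9, 9, 10]
nums[mid]=10>5: swap nums[0],nums[7]; hi=6 → [9, 10, 5, 5, 5, 5, 9, 10, 9, 10]
nums[mid]=9>5: swap nums[0],nums[6]; hi=5 → [9, 10, 5, 5, 5, 5, 9, 10, 9, 10]
nums[mid]=9>5: swap nums[0],nums[5]; hi=4 → [5, 10, 5, 5, 5, 9, 9, 10, 9, 10]
nums[mid]=5=5: mid=1
nums[mid]=10>5: swap nums[1],nums[4]; hi=3 → [5, 5, 5, 5, 10, 9, 9, 10, 9, 10]
nums[mid]=5=5: mid=2
nums[mid]=5=5: mid=3
nums[mid]=5=5: mid=4
end: lo=0, hi=3; nums = [5, 5, 5, 5, 10, 9, 9, 10, 9, 10]

(0, 3)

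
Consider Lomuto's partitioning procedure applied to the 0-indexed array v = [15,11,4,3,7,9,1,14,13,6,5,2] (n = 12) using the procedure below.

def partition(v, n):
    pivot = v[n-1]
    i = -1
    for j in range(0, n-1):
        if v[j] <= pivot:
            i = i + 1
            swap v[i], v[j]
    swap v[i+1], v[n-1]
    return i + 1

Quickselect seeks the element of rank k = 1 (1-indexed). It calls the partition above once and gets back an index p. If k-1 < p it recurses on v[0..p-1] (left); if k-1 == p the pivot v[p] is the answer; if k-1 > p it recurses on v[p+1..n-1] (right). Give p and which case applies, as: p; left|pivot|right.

1; left

pivot = v[11] = 2; i = -1
j=0: v[0]=15 > 2 → no swap
j=1: v[1]=11 > 2 → no swap
j=2: v[2]=4 > 2 → no swap
j=3: v[3]=3 > 2 → no swap
j=4: v[4]=7 > 2 → no swap
j=5: v[5]=9 > 2 → no swap
j=6: v[6]=1 ≤ 2 → i=0, swap v[0],v[6] → [1,11,4,3,7,9,15,14,13,6,5,2]
j=7: v[7]=14 > 2 → no swap
j=8: v[8]=13 > 2 → no swap
j=9: v[9]=6 > 2 → no swap
j=10: v[10]=5 > 2 → no swap
final swap v[1],v[11] → [1,2,4,3,7,9,15,14,13,6,5,11]; return 1
p = 1; k-1 = 0 < 1 ⇒ left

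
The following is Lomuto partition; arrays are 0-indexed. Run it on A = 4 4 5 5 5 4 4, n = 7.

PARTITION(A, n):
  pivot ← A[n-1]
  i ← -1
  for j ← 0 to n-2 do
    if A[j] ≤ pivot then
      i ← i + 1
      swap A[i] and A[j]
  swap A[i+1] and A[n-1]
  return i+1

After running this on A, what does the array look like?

pivot = A[6] = 4; i = -1
j=0: A[0]=4 ≤ 4 → i=0, swap A[0],A[0] (no change) → 4 4 5 5 5 4 4
j=1: A[1]=4 ≤ 4 → i=1, swap A[1],A[1] (no change) → 4 4 5 5 5 4 4
j=2: A[2]=5 > 4 → no swap
j=3: A[3]=5 > 4 → no swap
j=4: A[4]=5 > 4 → no swap
j=5: A[5]=4 ≤ 4 → i=2, swap A[2],A[5] → 4 4 4 5 5 5 4
final swap A[3],A[6] → 4 4 4 4 5 5 5; return 3

4 4 4 4 5 5 5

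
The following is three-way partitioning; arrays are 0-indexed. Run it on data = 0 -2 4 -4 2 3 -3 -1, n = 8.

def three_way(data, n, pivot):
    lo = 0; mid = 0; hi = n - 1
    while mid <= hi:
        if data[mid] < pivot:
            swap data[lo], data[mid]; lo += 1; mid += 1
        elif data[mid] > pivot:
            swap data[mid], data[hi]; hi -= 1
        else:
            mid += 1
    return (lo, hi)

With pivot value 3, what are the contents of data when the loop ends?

pivot = 3; lo=0, mid=0, hi=7
data[mid]=0<3: swap data[0],data[0]; lo=1,mid=1 → 0 -2 4 -4 2 3 -3 -1
data[mid]=-2<3: swap data[1],data[1]; lo=2,mid=2 → 0 -2 4 -4 2 3 -3 -1
data[mid]=4>3: swap data[2],data[7]; hi=6 → 0 -2 -1 -4 2 3 -3 4
data[mid]=-1<3: swap data[2],data[2]; lo=3,mid=3 → 0 -2 -1 -4 2 3 -3 4
data[mid]=-4<3: swap data[3],data[3]; lo=4,mid=4 → 0 -2 -1 -4 2 3 -3 4
data[mid]=2<3: swap data[4],data[4]; lo=5,mid=5 → 0 -2 -1 -4 2 3 -3 4
data[mid]=3=3: mid=6
data[mid]=-3<3: swap data[5],data[6]; lo=6,mid=7 → 0 -2 -1 -4 2 -3 3 4
end: lo=6, hi=6; data = 0 -2 -1 -4 2 -3 3 4

0 -2 -1 -4 2 -3 3 4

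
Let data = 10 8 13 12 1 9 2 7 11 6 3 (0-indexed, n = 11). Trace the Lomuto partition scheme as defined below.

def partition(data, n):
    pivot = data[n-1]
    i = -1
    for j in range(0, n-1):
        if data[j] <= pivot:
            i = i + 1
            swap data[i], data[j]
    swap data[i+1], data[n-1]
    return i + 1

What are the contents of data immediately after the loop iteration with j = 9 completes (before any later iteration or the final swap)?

1 2 13 12 10 9 8 7 11 6 3

pivot=3, i=-1
j=0: 10>3, skip
j=1: 8>3, skip
j=2: 13>3, skip
j=3: 12>3, skip
j=4: 1≤3, i=0, swap(0,4) ⇒ 1 8 13 12 10 9 2 7 11 6 3
j=5: 9>3, skip
j=6: 2≤3, i=1, swap(1,6) ⇒ 1 2 13 12 10 9 8 7 11 6 3
j=7: 7>3, skip
j=8: 11>3, skip
j=9: 6>3, skip
(after j=9) data = 1 2 13 12 10 9 8 7 11 6 3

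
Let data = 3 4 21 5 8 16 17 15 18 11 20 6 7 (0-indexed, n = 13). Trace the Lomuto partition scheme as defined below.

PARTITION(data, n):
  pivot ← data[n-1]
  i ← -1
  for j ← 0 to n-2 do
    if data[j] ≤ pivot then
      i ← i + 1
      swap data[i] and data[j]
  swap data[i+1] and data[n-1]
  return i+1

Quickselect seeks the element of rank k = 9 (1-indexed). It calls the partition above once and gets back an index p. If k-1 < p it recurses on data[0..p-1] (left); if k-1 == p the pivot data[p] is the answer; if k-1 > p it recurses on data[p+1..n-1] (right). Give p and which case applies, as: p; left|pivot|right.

pivot = data[12] = 7; i = -1
j=0: data[0]=3 ≤ 7 → i=0, swap data[0],data[0] (no change) → 3 4 21 5 8 16 17 15 18 11 20 6 7
j=1: data[1]=4 ≤ 7 → i=1, swap data[1],data[1] (no change) → 3 4 21 5 8 16 17 15 18 11 20 6 7
j=2: data[2]=21 > 7 → no swap
j=3: data[3]=5 ≤ 7 → i=2, swap data[2],data[3] → 3 4 5 21 8 16 17 15 18 11 20 6 7
j=4: data[4]=8 > 7 → no swap
j=5: data[5]=16 > 7 → no swap
j=6: data[6]=17 > 7 → no swap
j=7: data[7]=15 > 7 → no swap
j=8: data[8]=18 > 7 → no swap
j=9: data[9]=11 > 7 → no swap
j=10: data[10]=20 > 7 → no swap
j=11: data[11]=6 ≤ 7 → i=3, swap data[3],data[11] → 3 4 5 6 8 16 17 15 18 11 20 21 7
final swap data[4],data[12] → 3 4 5 6 7 16 17 15 18 11 20 21 8; return 4
p = 4; k-1 = 8 > 4 ⇒ right

4; right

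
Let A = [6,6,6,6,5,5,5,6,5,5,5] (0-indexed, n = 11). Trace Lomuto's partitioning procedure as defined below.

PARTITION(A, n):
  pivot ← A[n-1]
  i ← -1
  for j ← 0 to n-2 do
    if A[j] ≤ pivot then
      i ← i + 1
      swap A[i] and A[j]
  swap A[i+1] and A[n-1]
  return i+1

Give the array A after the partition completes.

pivot=5, i=-1
j=0: 6>5, skip
j=1: 6>5, skip
j=2: 6>5, skip
j=3: 6>5, skip
j=4: 5≤5, i=0, swap(0,4) ⇒ [5,6,6,6,6,5,5,6,5,5,5]
j=5: 5≤5, i=1, swap(1,5) ⇒ [5,5,6,6,6,6,5,6,5,5,5]
j=6: 5≤5, i=2, swap(2,6) ⇒ [5,5,5,6,6,6,6,6,5,5,5]
j=7: 6>5, skip
j=8: 5≤5, i=3, swap(3,8) ⇒ [5,5,5,5,6,6,6,6,6,5,5]
j=9: 5≤5, i=4, swap(4,9) ⇒ [5,5,5,5,5,6,6,6,6,6,5]
swap(5,10) ⇒ [5,5,5,5,5,5,6,6,6,6,6]; return 5

[5,5,5,5,5,5,6,6,6,6,6]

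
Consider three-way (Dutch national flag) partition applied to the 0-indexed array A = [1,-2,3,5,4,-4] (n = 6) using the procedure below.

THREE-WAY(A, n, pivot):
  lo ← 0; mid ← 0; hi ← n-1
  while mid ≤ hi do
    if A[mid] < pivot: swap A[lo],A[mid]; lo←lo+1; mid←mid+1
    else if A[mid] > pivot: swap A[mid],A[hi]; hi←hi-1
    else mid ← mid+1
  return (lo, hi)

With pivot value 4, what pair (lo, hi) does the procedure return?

(4, 4)

pivot = 4; lo=0, mid=0, hi=5
A[mid]=1<4: swap A[0],A[0]; lo=1,mid=1 → [1,-2,3,5,4,-4]
A[mid]=-2<4: swap A[1],A[1]; lo=2,mid=2 → [1,-2,3,5,4,-4]
A[mid]=3<4: swap A[2],A[2]; lo=3,mid=3 → [1,-2,3,5,4,-4]
A[mid]=5>4: swap A[3],A[5]; hi=4 → [1,-2,3,-4,4,5]
A[mid]=-4<4: swap A[3],A[3]; lo=4,mid=4 → [1,-2,3,-4,4,5]
A[mid]=4=4: mid=5
end: lo=4, hi=4; A = [1,-2,3,-4,4,5]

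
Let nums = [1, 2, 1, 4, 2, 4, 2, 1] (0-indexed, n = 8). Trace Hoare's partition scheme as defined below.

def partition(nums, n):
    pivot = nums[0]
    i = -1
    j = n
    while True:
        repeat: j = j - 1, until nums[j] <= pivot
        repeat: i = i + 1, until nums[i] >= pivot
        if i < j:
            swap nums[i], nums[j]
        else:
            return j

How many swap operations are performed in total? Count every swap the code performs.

2

pivot=1
j stops at 7 (1), i stops at 0 (1); swap ⇒ [1, 2, 1, 4, 2, 4, 2, 1]
j stops at 2 (1), i stops at 1 (2); swap ⇒ [1, 1, 2, 4, 2, 4, 2, 1]
j stops at 1, i stops at 2; i≥j ⇒ return 1. nums=[1, 1, 2, 4, 2, 4, 2, 1]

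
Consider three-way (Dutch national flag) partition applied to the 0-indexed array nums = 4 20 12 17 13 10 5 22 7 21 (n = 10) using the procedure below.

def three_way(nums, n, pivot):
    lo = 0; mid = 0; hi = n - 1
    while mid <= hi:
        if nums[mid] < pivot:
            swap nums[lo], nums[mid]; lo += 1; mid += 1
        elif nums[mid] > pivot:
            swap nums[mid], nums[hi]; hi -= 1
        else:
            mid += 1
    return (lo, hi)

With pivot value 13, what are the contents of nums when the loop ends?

lo=0 mid=0 hi=9
4<13: swap(0,0), lo=1 mid=1 ⇒ 4 20 12 17 13 10 5 22 7 21
20>13: swap(1,9), hi=8 ⇒ 4 21 12 17 13 10 5 22 7 20
21>13: swap(1,8), hi=7 ⇒ 4 7 12 17 13 10 5 22 21 20
7<13: swap(1,1), lo=2 mid=2 ⇒ 4 7 12 17 13 10 5 22 21 20
12<13: swap(2,2), lo=3 mid=3 ⇒ 4 7 12 17 13 10 5 22 21 20
17>13: swap(3,7), hi=6 ⇒ 4 7 12 22 13 10 5 17 21 20
22>13: swap(3,6), hi=5 ⇒ 4 7 12 5 13 10 22 17 21 20
5<13: swap(3,3), lo=4 mid=4 ⇒ 4 7 12 5 13 10 22 17 21 20
13=13: mid=5
10<13: swap(4,5), lo=5 mid=6 ⇒ 4 7 12 5 10 13 22 17 21 20
done. lo=5 hi=5; nums=4 7 12 5 10 13 22 17 21 20

4 7 12 5 10 13 22 17 21 20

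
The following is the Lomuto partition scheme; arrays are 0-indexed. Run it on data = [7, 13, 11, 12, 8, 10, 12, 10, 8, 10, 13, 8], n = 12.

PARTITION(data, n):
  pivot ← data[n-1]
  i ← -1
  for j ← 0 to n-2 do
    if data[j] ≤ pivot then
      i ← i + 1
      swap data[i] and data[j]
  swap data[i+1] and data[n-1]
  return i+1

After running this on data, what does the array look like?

pivot = data[11] = 8; i = -1
j=0: data[0]=7 ≤ 8 → i=0, swap data[0],data[0] (no change) → [7, 13, 11, 12, 8, 10, 12, 10, 8, 10, 13, 8]
j=1: data[1]=13 > 8 → no swap
j=2: data[2]=11 > 8 → no swap
j=3: data[3]=12 > 8 → no swap
j=4: data[4]=8 ≤ 8 → i=1, swap data[1],data[4] → [7, 8, 11, 12, 13, 10, 12, 10, 8, 10, 13, 8]
j=5: data[5]=10 > 8 → no swap
j=6: data[6]=12 > 8 → no swap
j=7: data[7]=10 > 8 → no swap
j=8: data[8]=8 ≤ 8 → i=2, swap data[2],data[8] → [7, 8, 8, 12, 13, 10, 12, 10, 11, 10, 13, 8]
j=9: data[9]=10 > 8 → no swap
j=10: data[10]=13 > 8 → no swap
final swap data[3],data[11] → [7, 8, 8, 8, 13, 10, 12, 10, 11, 10, 13, 12]; return 3

[7, 8, 8, 8, 13, 10, 12, 10, 11, 10, 13, 12]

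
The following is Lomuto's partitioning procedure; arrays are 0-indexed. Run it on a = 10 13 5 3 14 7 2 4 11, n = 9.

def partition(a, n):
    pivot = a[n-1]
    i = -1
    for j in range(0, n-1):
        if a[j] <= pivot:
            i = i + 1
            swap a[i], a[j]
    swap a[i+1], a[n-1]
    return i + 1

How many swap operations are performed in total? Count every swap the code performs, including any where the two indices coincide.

pivot = a[8] = 11; i = -1
j=0: a[0]=10 ≤ 11 → i=0, swap a[0],a[0] (no change) → 10 13 5 3 14 7 2 4 11
j=1: a[1]=13 > 11 → no swap
j=2: a[2]=5 ≤ 11 → i=1, swap a[1],a[2] → 10 5 13 3 14 7 2 4 11
j=3: a[3]=3 ≤ 11 → i=2, swap a[2],a[3] → 10 5 3 13 14 7 2 4 11
j=4: a[4]=14 > 11 → no swap
j=5: a[5]=7 ≤ 11 → i=3, swap a[3],a[5] → 10 5 3 7 14 13 2 4 11
j=6: a[6]=2 ≤ 11 → i=4, swap a[4],a[6] → 10 5 3 7 2 13 14 4 11
j=7: a[7]=4 ≤ 11 → i=5, swap a[5],a[7] → 10 5 3 7 2 4 14 13 11
final swap a[6],a[8] → 10 5 3 7 2 4 11 13 14; return 6

7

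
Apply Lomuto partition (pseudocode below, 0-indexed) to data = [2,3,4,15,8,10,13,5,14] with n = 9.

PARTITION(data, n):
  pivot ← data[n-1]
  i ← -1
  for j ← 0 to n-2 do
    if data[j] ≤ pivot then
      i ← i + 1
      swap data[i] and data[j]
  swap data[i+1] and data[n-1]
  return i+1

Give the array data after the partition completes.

pivot = data[8] = 14; i = -1
j=0: data[0]=2 ≤ 14 → i=0, swap data[0],data[0] (no change) → [2,3,4,15,8,10,13,5,14]
j=1: data[1]=3 ≤ 14 → i=1, swap data[1],data[1] (no change) → [2,3,4,15,8,10,13,5,14]
j=2: data[2]=4 ≤ 14 → i=2, swap data[2],data[2] (no change) → [2,3,4,15,8,10,13,5,14]
j=3: data[3]=15 > 14 → no swap
j=4: data[4]=8 ≤ 14 → i=3, swap data[3],data[4] → [2,3,4,8,15,10,13,5,14]
j=5: data[5]=10 ≤ 14 → i=4, swap data[4],data[5] → [2,3,4,8,10,15,13,5,14]
j=6: data[6]=13 ≤ 14 → i=5, swap data[5],data[6] → [2,3,4,8,10,13,15,5,14]
j=7: data[7]=5 ≤ 14 → i=6, swap data[6],data[7] → [2,3,4,8,10,13,5,15,14]
final swap data[7],data[8] → [2,3,4,8,10,13,5,14,15]; return 7

[2,3,4,8,10,13,5,14,15]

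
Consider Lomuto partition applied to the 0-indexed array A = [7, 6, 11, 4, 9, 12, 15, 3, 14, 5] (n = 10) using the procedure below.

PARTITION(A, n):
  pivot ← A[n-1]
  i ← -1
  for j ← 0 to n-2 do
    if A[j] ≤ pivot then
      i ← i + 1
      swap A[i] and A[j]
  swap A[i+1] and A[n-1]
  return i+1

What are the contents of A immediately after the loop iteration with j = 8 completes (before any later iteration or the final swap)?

pivot = A[9] = 5; i = -1
j=0: A[0]=7 > 5 → no swap
j=1: A[1]=6 > 5 → no swap
j=2: A[2]=11 > 5 → no swap
j=3: A[3]=4 ≤ 5 → i=0, swap A[0],A[3] → [4, 6, 11, 7, 9, 12, 15, 3, 14, 5]
j=4: A[4]=9 > 5 → no swap
j=5: A[5]=12 > 5 → no swap
j=6: A[6]=15 > 5 → no swap
j=7: A[7]=3 ≤ 5 → i=1, swap A[1],A[7] → [4, 3, 11, 7, 9, 12, 15, 6, 14, 5]
j=8: A[8]=14 > 5 → no swap
(after j=8) A = [4, 3, 11, 7, 9, 12, 15, 6, 14, 5]

[4, 3, 11, 7, 9, 12, 15, 6, 14, 5]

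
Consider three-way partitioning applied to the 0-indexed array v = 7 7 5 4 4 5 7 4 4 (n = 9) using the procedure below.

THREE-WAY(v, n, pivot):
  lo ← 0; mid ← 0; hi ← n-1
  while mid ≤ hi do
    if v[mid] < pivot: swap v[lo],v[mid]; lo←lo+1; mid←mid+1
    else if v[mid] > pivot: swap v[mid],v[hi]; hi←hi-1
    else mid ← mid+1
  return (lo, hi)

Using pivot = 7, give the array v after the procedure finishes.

lo=0 mid=0 hi=8
7=7: mid=1
7=7: mid=2
5<7: swap(0,2), lo=1 mid=3 ⇒ 5 7 7 4 4 5 7 4 4
4<7: swap(1,3), lo=2 mid=4 ⇒ 5 4 7 7 4 5 7 4 4
4<7: swap(2,4), lo=3 mid=5 ⇒ 5 4 4 7 7 5 7 4 4
5<7: swap(3,5), lo=4 mid=6 ⇒ 5 4 4 5 7 7 7 4 4
7=7: mid=7
4<7: swap(4,7), lo=5 mid=8 ⇒ 5 4 4 5 4 7 7 7 4
4<7: swap(5,8), lo=6 mid=9 ⇒ 5 4 4 5 4 4 7 7 7
done. lo=6 hi=8; v=5 4 4 5 4 4 7 7 7

5 4 4 5 4 4 7 7 7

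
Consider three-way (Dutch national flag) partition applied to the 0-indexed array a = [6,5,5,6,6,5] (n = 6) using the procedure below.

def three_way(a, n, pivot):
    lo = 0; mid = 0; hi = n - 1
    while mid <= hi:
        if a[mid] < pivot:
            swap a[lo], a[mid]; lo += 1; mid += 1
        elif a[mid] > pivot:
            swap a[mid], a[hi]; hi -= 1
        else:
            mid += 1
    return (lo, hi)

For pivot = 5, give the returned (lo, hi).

pivot = 5; lo=0, mid=0, hi=5
a[mid]=6>5: swap a[0],a[5]; hi=4 → [5,5,5,6,6,6]
a[mid]=5=5: mid=1
a[mid]=5=5: mid=2
a[mid]=5=5: mid=3
a[mid]=6>5: swap a[3],a[4]; hi=3 → [5,5,5,6,6,6]
a[mid]=6>5: swap a[3],a[3]; hi=2 → [5,5,5,6,6,6]
end: lo=0, hi=2; a = [5,5,5,6,6,6]

(0, 2)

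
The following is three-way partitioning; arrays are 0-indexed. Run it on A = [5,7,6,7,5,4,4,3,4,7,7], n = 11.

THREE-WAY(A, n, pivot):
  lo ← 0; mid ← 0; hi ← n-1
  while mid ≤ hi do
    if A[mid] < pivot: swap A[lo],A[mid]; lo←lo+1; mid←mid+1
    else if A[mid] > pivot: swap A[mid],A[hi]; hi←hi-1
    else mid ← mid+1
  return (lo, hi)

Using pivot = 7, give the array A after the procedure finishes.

[5,6,5,4,4,3,4,7,7,7,7]

lo=0 mid=0 hi=10
5<7: swap(0,0), lo=1 mid=1 ⇒ [5,7,6,7,5,4,4,3,4,7,7]
7=7: mid=2
6<7: swap(1,2), lo=2 mid=3 ⇒ [5,6,7,7,5,4,4,3,4,7,7]
7=7: mid=4
5<7: swap(2,4), lo=3 mid=5 ⇒ [5,6,5,7,7,4,4,3,4,7,7]
4<7: swap(3,5), lo=4 mid=6 ⇒ [5,6,5,4,7,7,4,3,4,7,7]
4<7: swap(4,6), lo=5 mid=7 ⇒ [5,6,5,4,4,7,7,3,4,7,7]
3<7: swap(5,7), lo=6 mid=8 ⇒ [5,6,5,4,4,3,7,7,4,7,7]
4<7: swap(6,8), lo=7 mid=9 ⇒ [5,6,5,4,4,3,4,7,7,7,7]
7=7: mid=10
7=7: mid=11
done. lo=7 hi=10; A=[5,6,5,4,4,3,4,7,7,7,7]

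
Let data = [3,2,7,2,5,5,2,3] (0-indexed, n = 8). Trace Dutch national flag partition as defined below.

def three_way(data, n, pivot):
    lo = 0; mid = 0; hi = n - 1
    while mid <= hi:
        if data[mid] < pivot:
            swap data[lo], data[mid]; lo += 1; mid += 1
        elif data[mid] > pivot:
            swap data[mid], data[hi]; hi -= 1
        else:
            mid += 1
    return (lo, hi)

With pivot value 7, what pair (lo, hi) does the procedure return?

(7, 7)

pivot = 7; lo=0, mid=0, hi=7
data[mid]=3<7: swap data[0],data[0]; lo=1,mid=1 → [3,2,7,2,5,5,2,3]
data[mid]=2<7: swap data[1],data[1]; lo=2,mid=2 → [3,2,7,2,5,5,2,3]
data[mid]=7=7: mid=3
data[mid]=2<7: swap data[2],data[3]; lo=3,mid=4 → [3,2,2,7,5,5,2,3]
data[mid]=5<7: swap data[3],data[4]; lo=4,mid=5 → [3,2,2,5,7,5,2,3]
data[mid]=5<7: swap data[4],data[5]; lo=5,mid=6 → [3,2,2,5,5,7,2,3]
data[mid]=2<7: swap data[5],data[6]; lo=6,mid=7 → [3,2,2,5,5,2,7,3]
data[mid]=3<7: swap data[6],data[7]; lo=7,mid=8 → [3,2,2,5,5,2,3,7]
end: lo=7, hi=7; data = [3,2,2,5,5,2,3,7]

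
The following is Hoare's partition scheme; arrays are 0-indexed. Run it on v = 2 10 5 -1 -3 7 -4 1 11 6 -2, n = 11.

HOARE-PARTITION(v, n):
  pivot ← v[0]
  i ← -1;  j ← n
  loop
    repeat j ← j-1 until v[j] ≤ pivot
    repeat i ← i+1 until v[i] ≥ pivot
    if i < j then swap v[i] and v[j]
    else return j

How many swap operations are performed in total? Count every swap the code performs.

pivot = v[0] = 2; i = -1, j = 11
j→10 (v[10]=-2≤2), i→0 (v[0]=2≥2); i<j, swap → -2 10 5 -1 -3 7 -4 1 11 6 2
j→7 (v[7]=1≤2), i→1 (v[1]=10≥2); i<j, swap → -2 1 5 -1 -3 7 -4 10 11 6 2
j→6 (v[6]=-4≤2), i→2 (v[2]=5≥2); i<j, swap → -2 1 -4 -1 -3 7 5 10 11 6 2
j→4, i→5; i≥j, return j=4. v = -2 1 -4 -1 -3 7 5 10 11 6 2

3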